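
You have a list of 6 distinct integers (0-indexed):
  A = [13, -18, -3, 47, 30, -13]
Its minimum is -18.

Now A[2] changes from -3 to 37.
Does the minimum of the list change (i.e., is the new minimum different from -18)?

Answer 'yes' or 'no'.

Old min = -18
Change: A[2] -3 -> 37
Changed element was NOT the min; min changes only if 37 < -18.
New min = -18; changed? no

Answer: no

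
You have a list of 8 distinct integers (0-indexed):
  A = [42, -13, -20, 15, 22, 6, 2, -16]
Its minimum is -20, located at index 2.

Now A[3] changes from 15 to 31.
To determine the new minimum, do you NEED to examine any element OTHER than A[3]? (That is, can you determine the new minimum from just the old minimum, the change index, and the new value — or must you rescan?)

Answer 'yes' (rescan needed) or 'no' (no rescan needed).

Old min = -20 at index 2
Change at index 3: 15 -> 31
Index 3 was NOT the min. New min = min(-20, 31). No rescan of other elements needed.
Needs rescan: no

Answer: no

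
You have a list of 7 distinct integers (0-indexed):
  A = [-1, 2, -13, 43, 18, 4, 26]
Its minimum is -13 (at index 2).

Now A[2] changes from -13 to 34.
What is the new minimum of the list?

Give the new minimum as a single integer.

Old min = -13 (at index 2)
Change: A[2] -13 -> 34
Changed element WAS the min. Need to check: is 34 still <= all others?
  Min of remaining elements: -1
  New min = min(34, -1) = -1

Answer: -1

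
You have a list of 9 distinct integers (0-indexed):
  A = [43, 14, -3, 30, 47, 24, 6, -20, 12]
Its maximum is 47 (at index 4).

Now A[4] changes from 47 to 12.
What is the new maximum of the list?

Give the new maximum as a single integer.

Old max = 47 (at index 4)
Change: A[4] 47 -> 12
Changed element WAS the max -> may need rescan.
  Max of remaining elements: 43
  New max = max(12, 43) = 43

Answer: 43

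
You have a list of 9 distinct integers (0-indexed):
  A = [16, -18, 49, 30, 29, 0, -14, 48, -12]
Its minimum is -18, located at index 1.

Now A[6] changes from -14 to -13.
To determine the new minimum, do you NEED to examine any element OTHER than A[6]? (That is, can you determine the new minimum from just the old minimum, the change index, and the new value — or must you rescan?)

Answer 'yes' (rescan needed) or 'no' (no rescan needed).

Answer: no

Derivation:
Old min = -18 at index 1
Change at index 6: -14 -> -13
Index 6 was NOT the min. New min = min(-18, -13). No rescan of other elements needed.
Needs rescan: no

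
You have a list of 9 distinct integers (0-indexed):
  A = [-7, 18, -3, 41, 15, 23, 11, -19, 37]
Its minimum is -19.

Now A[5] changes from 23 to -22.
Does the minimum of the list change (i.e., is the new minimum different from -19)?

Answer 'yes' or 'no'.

Answer: yes

Derivation:
Old min = -19
Change: A[5] 23 -> -22
Changed element was NOT the min; min changes only if -22 < -19.
New min = -22; changed? yes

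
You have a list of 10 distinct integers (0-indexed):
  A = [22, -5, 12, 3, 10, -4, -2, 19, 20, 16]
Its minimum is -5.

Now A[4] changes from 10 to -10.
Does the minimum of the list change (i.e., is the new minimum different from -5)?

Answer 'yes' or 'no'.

Answer: yes

Derivation:
Old min = -5
Change: A[4] 10 -> -10
Changed element was NOT the min; min changes only if -10 < -5.
New min = -10; changed? yes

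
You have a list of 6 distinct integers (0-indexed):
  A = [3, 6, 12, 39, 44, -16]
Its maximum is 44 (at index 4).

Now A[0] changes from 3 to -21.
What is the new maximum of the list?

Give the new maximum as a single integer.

Answer: 44

Derivation:
Old max = 44 (at index 4)
Change: A[0] 3 -> -21
Changed element was NOT the old max.
  New max = max(old_max, new_val) = max(44, -21) = 44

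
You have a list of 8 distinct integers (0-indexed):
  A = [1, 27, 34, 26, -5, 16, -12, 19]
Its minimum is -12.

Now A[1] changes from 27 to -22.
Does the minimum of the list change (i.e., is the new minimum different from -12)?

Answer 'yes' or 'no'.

Answer: yes

Derivation:
Old min = -12
Change: A[1] 27 -> -22
Changed element was NOT the min; min changes only if -22 < -12.
New min = -22; changed? yes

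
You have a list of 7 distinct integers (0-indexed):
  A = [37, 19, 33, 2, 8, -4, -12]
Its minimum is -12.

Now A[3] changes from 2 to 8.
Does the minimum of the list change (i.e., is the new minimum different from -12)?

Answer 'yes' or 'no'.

Answer: no

Derivation:
Old min = -12
Change: A[3] 2 -> 8
Changed element was NOT the min; min changes only if 8 < -12.
New min = -12; changed? no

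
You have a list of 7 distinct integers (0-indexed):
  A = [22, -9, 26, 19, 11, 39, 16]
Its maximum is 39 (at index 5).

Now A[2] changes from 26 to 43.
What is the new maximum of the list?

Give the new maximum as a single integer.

Old max = 39 (at index 5)
Change: A[2] 26 -> 43
Changed element was NOT the old max.
  New max = max(old_max, new_val) = max(39, 43) = 43

Answer: 43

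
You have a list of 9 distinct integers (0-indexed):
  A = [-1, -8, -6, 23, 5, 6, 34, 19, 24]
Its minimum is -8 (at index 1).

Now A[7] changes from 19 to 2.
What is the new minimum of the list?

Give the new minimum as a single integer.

Old min = -8 (at index 1)
Change: A[7] 19 -> 2
Changed element was NOT the old min.
  New min = min(old_min, new_val) = min(-8, 2) = -8

Answer: -8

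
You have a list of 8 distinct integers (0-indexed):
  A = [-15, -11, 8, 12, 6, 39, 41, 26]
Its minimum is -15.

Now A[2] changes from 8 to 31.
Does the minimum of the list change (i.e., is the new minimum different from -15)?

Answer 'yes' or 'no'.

Old min = -15
Change: A[2] 8 -> 31
Changed element was NOT the min; min changes only if 31 < -15.
New min = -15; changed? no

Answer: no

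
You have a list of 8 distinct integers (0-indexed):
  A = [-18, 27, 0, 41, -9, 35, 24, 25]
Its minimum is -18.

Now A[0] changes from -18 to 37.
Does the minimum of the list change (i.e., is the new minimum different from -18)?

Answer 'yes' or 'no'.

Answer: yes

Derivation:
Old min = -18
Change: A[0] -18 -> 37
Changed element was the min; new min must be rechecked.
New min = -9; changed? yes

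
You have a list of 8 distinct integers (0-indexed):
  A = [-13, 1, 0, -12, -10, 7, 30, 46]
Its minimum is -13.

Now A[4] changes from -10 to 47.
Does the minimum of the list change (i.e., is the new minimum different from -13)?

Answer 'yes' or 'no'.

Answer: no

Derivation:
Old min = -13
Change: A[4] -10 -> 47
Changed element was NOT the min; min changes only if 47 < -13.
New min = -13; changed? no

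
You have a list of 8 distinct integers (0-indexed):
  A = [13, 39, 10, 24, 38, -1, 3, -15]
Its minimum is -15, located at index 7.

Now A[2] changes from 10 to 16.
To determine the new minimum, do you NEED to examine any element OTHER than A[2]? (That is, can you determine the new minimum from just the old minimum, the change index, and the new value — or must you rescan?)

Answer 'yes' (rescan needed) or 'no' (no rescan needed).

Answer: no

Derivation:
Old min = -15 at index 7
Change at index 2: 10 -> 16
Index 2 was NOT the min. New min = min(-15, 16). No rescan of other elements needed.
Needs rescan: no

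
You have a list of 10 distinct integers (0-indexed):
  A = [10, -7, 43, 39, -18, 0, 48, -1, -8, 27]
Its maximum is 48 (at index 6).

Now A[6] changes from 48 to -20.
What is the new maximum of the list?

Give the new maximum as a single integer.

Answer: 43

Derivation:
Old max = 48 (at index 6)
Change: A[6] 48 -> -20
Changed element WAS the max -> may need rescan.
  Max of remaining elements: 43
  New max = max(-20, 43) = 43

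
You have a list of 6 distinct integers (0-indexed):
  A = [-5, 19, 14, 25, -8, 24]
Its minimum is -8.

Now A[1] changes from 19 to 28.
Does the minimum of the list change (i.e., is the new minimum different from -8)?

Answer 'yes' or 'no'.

Answer: no

Derivation:
Old min = -8
Change: A[1] 19 -> 28
Changed element was NOT the min; min changes only if 28 < -8.
New min = -8; changed? no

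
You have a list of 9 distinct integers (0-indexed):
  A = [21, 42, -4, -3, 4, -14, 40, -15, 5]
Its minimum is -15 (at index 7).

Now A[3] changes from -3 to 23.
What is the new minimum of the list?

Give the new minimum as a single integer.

Old min = -15 (at index 7)
Change: A[3] -3 -> 23
Changed element was NOT the old min.
  New min = min(old_min, new_val) = min(-15, 23) = -15

Answer: -15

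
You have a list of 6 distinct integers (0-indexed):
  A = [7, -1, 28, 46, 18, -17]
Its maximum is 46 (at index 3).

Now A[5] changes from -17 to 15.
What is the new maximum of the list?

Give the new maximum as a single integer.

Answer: 46

Derivation:
Old max = 46 (at index 3)
Change: A[5] -17 -> 15
Changed element was NOT the old max.
  New max = max(old_max, new_val) = max(46, 15) = 46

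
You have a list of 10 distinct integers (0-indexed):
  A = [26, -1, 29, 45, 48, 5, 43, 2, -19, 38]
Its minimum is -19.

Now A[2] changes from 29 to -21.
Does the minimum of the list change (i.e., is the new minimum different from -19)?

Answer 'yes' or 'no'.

Answer: yes

Derivation:
Old min = -19
Change: A[2] 29 -> -21
Changed element was NOT the min; min changes only if -21 < -19.
New min = -21; changed? yes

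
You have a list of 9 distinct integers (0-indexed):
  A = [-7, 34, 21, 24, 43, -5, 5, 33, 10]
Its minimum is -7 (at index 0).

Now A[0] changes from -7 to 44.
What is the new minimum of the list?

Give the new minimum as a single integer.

Old min = -7 (at index 0)
Change: A[0] -7 -> 44
Changed element WAS the min. Need to check: is 44 still <= all others?
  Min of remaining elements: -5
  New min = min(44, -5) = -5

Answer: -5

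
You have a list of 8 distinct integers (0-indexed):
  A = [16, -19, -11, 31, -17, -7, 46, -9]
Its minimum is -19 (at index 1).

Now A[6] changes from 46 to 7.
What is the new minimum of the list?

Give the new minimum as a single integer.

Answer: -19

Derivation:
Old min = -19 (at index 1)
Change: A[6] 46 -> 7
Changed element was NOT the old min.
  New min = min(old_min, new_val) = min(-19, 7) = -19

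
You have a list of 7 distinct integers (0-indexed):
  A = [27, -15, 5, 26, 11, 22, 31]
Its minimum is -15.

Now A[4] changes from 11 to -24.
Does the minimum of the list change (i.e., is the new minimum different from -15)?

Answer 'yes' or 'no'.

Answer: yes

Derivation:
Old min = -15
Change: A[4] 11 -> -24
Changed element was NOT the min; min changes only if -24 < -15.
New min = -24; changed? yes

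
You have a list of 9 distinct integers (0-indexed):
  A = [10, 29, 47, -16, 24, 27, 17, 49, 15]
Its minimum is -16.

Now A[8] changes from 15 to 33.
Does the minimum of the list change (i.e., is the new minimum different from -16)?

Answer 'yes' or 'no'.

Answer: no

Derivation:
Old min = -16
Change: A[8] 15 -> 33
Changed element was NOT the min; min changes only if 33 < -16.
New min = -16; changed? no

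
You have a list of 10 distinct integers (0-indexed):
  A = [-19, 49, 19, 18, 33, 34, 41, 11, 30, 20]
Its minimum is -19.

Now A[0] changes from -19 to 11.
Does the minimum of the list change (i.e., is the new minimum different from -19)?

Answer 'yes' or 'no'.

Old min = -19
Change: A[0] -19 -> 11
Changed element was the min; new min must be rechecked.
New min = 11; changed? yes

Answer: yes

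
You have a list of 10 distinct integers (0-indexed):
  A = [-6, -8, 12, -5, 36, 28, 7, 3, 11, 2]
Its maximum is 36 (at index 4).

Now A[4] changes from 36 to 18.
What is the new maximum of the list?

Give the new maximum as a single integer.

Answer: 28

Derivation:
Old max = 36 (at index 4)
Change: A[4] 36 -> 18
Changed element WAS the max -> may need rescan.
  Max of remaining elements: 28
  New max = max(18, 28) = 28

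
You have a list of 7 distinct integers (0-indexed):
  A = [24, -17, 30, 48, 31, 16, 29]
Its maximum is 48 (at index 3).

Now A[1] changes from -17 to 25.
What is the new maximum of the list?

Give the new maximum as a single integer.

Answer: 48

Derivation:
Old max = 48 (at index 3)
Change: A[1] -17 -> 25
Changed element was NOT the old max.
  New max = max(old_max, new_val) = max(48, 25) = 48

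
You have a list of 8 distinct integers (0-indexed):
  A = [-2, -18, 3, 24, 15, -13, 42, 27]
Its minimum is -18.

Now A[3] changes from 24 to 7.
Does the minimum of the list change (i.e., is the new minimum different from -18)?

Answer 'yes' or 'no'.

Answer: no

Derivation:
Old min = -18
Change: A[3] 24 -> 7
Changed element was NOT the min; min changes only if 7 < -18.
New min = -18; changed? no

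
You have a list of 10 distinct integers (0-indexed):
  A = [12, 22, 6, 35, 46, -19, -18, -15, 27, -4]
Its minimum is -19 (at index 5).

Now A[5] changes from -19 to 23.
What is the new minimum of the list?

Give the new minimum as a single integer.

Answer: -18

Derivation:
Old min = -19 (at index 5)
Change: A[5] -19 -> 23
Changed element WAS the min. Need to check: is 23 still <= all others?
  Min of remaining elements: -18
  New min = min(23, -18) = -18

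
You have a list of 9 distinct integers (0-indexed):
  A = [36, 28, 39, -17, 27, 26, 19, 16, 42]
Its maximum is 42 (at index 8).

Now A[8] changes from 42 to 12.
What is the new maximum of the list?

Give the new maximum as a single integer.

Answer: 39

Derivation:
Old max = 42 (at index 8)
Change: A[8] 42 -> 12
Changed element WAS the max -> may need rescan.
  Max of remaining elements: 39
  New max = max(12, 39) = 39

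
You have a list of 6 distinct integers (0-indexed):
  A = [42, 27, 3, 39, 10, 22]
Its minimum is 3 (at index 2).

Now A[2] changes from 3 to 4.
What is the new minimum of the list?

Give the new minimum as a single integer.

Old min = 3 (at index 2)
Change: A[2] 3 -> 4
Changed element WAS the min. Need to check: is 4 still <= all others?
  Min of remaining elements: 10
  New min = min(4, 10) = 4

Answer: 4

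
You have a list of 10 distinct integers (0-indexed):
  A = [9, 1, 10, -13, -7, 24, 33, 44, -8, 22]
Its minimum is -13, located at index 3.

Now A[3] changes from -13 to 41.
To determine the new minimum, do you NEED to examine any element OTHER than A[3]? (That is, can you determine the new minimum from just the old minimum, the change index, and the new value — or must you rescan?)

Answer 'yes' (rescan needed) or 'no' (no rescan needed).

Old min = -13 at index 3
Change at index 3: -13 -> 41
Index 3 WAS the min and new value 41 > old min -13. Must rescan other elements to find the new min.
Needs rescan: yes

Answer: yes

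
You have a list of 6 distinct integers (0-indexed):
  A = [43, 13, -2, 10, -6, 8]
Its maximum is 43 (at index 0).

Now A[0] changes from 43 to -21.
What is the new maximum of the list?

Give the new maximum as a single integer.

Old max = 43 (at index 0)
Change: A[0] 43 -> -21
Changed element WAS the max -> may need rescan.
  Max of remaining elements: 13
  New max = max(-21, 13) = 13

Answer: 13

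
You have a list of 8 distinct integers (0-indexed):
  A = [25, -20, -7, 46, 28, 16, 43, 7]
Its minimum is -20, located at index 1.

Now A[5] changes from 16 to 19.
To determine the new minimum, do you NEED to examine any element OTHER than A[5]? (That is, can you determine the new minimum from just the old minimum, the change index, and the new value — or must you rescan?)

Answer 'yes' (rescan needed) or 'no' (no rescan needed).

Answer: no

Derivation:
Old min = -20 at index 1
Change at index 5: 16 -> 19
Index 5 was NOT the min. New min = min(-20, 19). No rescan of other elements needed.
Needs rescan: no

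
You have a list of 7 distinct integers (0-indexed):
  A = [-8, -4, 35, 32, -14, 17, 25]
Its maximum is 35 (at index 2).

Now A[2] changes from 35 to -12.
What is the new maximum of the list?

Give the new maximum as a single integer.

Old max = 35 (at index 2)
Change: A[2] 35 -> -12
Changed element WAS the max -> may need rescan.
  Max of remaining elements: 32
  New max = max(-12, 32) = 32

Answer: 32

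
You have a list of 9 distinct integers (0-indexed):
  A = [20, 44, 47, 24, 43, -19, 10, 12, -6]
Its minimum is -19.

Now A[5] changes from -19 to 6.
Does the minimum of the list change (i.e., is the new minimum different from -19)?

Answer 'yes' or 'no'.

Answer: yes

Derivation:
Old min = -19
Change: A[5] -19 -> 6
Changed element was the min; new min must be rechecked.
New min = -6; changed? yes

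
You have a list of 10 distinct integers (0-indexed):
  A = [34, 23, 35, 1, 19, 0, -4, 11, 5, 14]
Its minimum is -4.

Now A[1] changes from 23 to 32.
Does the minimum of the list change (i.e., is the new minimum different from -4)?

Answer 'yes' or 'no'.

Old min = -4
Change: A[1] 23 -> 32
Changed element was NOT the min; min changes only if 32 < -4.
New min = -4; changed? no

Answer: no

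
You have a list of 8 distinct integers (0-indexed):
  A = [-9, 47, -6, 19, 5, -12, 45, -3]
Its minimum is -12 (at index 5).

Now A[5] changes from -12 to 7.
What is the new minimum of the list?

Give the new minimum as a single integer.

Old min = -12 (at index 5)
Change: A[5] -12 -> 7
Changed element WAS the min. Need to check: is 7 still <= all others?
  Min of remaining elements: -9
  New min = min(7, -9) = -9

Answer: -9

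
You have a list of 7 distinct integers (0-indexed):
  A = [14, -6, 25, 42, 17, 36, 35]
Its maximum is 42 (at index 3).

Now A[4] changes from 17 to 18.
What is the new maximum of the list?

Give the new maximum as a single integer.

Answer: 42

Derivation:
Old max = 42 (at index 3)
Change: A[4] 17 -> 18
Changed element was NOT the old max.
  New max = max(old_max, new_val) = max(42, 18) = 42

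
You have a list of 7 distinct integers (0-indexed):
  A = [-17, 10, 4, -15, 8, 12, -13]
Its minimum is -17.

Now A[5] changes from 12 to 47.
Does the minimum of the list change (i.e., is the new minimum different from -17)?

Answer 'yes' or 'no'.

Answer: no

Derivation:
Old min = -17
Change: A[5] 12 -> 47
Changed element was NOT the min; min changes only if 47 < -17.
New min = -17; changed? no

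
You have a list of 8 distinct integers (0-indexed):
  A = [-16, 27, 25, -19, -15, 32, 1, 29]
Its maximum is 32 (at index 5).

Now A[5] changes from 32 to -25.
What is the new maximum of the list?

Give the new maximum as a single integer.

Old max = 32 (at index 5)
Change: A[5] 32 -> -25
Changed element WAS the max -> may need rescan.
  Max of remaining elements: 29
  New max = max(-25, 29) = 29

Answer: 29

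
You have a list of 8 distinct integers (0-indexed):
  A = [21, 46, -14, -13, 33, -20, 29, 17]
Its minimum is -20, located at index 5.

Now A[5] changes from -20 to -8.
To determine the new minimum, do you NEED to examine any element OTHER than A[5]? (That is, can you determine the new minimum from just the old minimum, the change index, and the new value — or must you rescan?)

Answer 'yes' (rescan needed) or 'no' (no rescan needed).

Answer: yes

Derivation:
Old min = -20 at index 5
Change at index 5: -20 -> -8
Index 5 WAS the min and new value -8 > old min -20. Must rescan other elements to find the new min.
Needs rescan: yes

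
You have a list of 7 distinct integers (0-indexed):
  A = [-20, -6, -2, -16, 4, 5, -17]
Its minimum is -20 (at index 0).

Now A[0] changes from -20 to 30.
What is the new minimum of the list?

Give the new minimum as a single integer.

Old min = -20 (at index 0)
Change: A[0] -20 -> 30
Changed element WAS the min. Need to check: is 30 still <= all others?
  Min of remaining elements: -17
  New min = min(30, -17) = -17

Answer: -17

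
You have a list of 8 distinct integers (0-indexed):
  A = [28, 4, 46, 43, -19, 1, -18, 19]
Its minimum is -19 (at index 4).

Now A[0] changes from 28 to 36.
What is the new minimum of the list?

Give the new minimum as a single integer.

Answer: -19

Derivation:
Old min = -19 (at index 4)
Change: A[0] 28 -> 36
Changed element was NOT the old min.
  New min = min(old_min, new_val) = min(-19, 36) = -19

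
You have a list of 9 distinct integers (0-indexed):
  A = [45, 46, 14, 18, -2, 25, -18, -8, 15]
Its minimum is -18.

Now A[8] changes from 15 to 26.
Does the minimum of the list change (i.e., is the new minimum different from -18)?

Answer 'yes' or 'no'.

Old min = -18
Change: A[8] 15 -> 26
Changed element was NOT the min; min changes only if 26 < -18.
New min = -18; changed? no

Answer: no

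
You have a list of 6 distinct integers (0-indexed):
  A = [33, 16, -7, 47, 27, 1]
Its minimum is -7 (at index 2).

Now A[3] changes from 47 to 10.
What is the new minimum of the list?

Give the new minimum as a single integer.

Answer: -7

Derivation:
Old min = -7 (at index 2)
Change: A[3] 47 -> 10
Changed element was NOT the old min.
  New min = min(old_min, new_val) = min(-7, 10) = -7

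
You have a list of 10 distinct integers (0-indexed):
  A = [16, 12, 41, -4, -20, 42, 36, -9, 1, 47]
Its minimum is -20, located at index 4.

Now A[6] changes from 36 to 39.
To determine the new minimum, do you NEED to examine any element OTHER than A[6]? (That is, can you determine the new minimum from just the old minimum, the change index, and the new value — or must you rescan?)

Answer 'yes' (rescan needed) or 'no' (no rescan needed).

Old min = -20 at index 4
Change at index 6: 36 -> 39
Index 6 was NOT the min. New min = min(-20, 39). No rescan of other elements needed.
Needs rescan: no

Answer: no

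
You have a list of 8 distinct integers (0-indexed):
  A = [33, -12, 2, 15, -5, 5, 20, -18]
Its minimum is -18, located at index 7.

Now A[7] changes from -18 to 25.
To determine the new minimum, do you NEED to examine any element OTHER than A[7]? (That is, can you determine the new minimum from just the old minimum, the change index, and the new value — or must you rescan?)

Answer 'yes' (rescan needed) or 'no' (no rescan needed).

Old min = -18 at index 7
Change at index 7: -18 -> 25
Index 7 WAS the min and new value 25 > old min -18. Must rescan other elements to find the new min.
Needs rescan: yes

Answer: yes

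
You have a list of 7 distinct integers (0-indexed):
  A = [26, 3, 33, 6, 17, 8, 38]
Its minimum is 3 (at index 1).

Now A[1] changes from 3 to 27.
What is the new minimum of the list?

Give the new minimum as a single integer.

Old min = 3 (at index 1)
Change: A[1] 3 -> 27
Changed element WAS the min. Need to check: is 27 still <= all others?
  Min of remaining elements: 6
  New min = min(27, 6) = 6

Answer: 6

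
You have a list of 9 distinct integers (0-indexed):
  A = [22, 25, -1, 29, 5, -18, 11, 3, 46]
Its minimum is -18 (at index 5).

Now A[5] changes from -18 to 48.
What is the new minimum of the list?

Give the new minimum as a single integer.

Old min = -18 (at index 5)
Change: A[5] -18 -> 48
Changed element WAS the min. Need to check: is 48 still <= all others?
  Min of remaining elements: -1
  New min = min(48, -1) = -1

Answer: -1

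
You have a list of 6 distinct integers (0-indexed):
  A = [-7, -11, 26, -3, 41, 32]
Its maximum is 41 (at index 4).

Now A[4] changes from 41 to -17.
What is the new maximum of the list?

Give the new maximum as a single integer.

Answer: 32

Derivation:
Old max = 41 (at index 4)
Change: A[4] 41 -> -17
Changed element WAS the max -> may need rescan.
  Max of remaining elements: 32
  New max = max(-17, 32) = 32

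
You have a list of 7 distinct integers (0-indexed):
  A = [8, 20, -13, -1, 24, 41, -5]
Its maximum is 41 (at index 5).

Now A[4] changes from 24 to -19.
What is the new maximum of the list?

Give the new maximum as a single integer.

Answer: 41

Derivation:
Old max = 41 (at index 5)
Change: A[4] 24 -> -19
Changed element was NOT the old max.
  New max = max(old_max, new_val) = max(41, -19) = 41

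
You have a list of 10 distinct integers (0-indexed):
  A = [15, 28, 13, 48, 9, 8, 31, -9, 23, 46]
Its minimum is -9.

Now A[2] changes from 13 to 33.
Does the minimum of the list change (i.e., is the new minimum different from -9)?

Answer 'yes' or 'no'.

Old min = -9
Change: A[2] 13 -> 33
Changed element was NOT the min; min changes only if 33 < -9.
New min = -9; changed? no

Answer: no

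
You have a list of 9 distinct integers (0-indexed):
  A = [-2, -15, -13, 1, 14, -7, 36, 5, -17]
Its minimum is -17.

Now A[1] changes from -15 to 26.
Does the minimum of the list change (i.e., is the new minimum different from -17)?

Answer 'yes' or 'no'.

Old min = -17
Change: A[1] -15 -> 26
Changed element was NOT the min; min changes only if 26 < -17.
New min = -17; changed? no

Answer: no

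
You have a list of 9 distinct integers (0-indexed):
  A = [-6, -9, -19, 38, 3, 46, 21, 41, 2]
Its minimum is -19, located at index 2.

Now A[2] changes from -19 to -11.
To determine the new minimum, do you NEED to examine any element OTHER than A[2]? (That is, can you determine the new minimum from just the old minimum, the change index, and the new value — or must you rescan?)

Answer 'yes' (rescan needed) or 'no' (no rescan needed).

Old min = -19 at index 2
Change at index 2: -19 -> -11
Index 2 WAS the min and new value -11 > old min -19. Must rescan other elements to find the new min.
Needs rescan: yes

Answer: yes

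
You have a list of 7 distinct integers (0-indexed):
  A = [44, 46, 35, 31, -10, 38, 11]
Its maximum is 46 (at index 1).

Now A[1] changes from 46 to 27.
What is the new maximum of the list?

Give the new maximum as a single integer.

Old max = 46 (at index 1)
Change: A[1] 46 -> 27
Changed element WAS the max -> may need rescan.
  Max of remaining elements: 44
  New max = max(27, 44) = 44

Answer: 44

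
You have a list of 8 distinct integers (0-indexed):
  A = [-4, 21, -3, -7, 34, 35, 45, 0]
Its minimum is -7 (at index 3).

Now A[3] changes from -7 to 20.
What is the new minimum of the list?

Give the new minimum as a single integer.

Old min = -7 (at index 3)
Change: A[3] -7 -> 20
Changed element WAS the min. Need to check: is 20 still <= all others?
  Min of remaining elements: -4
  New min = min(20, -4) = -4

Answer: -4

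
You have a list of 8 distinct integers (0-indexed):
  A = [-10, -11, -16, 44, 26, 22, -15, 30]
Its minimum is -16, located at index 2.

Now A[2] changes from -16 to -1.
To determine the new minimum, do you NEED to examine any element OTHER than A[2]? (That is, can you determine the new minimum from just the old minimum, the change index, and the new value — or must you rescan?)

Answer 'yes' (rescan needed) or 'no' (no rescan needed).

Answer: yes

Derivation:
Old min = -16 at index 2
Change at index 2: -16 -> -1
Index 2 WAS the min and new value -1 > old min -16. Must rescan other elements to find the new min.
Needs rescan: yes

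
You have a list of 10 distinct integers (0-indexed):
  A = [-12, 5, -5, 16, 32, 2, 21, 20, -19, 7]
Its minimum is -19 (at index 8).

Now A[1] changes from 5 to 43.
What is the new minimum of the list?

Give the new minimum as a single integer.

Old min = -19 (at index 8)
Change: A[1] 5 -> 43
Changed element was NOT the old min.
  New min = min(old_min, new_val) = min(-19, 43) = -19

Answer: -19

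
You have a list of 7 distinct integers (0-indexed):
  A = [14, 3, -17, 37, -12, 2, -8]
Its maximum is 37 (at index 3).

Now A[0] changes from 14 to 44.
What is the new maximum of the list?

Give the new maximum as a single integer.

Old max = 37 (at index 3)
Change: A[0] 14 -> 44
Changed element was NOT the old max.
  New max = max(old_max, new_val) = max(37, 44) = 44

Answer: 44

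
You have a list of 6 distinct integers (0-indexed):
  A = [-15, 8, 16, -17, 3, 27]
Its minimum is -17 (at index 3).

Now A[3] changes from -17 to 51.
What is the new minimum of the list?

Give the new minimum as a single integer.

Old min = -17 (at index 3)
Change: A[3] -17 -> 51
Changed element WAS the min. Need to check: is 51 still <= all others?
  Min of remaining elements: -15
  New min = min(51, -15) = -15

Answer: -15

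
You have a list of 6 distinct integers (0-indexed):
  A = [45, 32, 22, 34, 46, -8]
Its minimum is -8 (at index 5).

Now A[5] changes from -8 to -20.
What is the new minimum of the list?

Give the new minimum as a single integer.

Answer: -20

Derivation:
Old min = -8 (at index 5)
Change: A[5] -8 -> -20
Changed element WAS the min. Need to check: is -20 still <= all others?
  Min of remaining elements: 22
  New min = min(-20, 22) = -20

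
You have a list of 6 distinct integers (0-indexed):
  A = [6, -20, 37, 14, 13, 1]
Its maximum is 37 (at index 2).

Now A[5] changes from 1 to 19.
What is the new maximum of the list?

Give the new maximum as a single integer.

Old max = 37 (at index 2)
Change: A[5] 1 -> 19
Changed element was NOT the old max.
  New max = max(old_max, new_val) = max(37, 19) = 37

Answer: 37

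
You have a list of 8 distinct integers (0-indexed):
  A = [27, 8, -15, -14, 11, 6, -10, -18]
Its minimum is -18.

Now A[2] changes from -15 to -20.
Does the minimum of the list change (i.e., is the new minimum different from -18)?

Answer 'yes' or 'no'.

Answer: yes

Derivation:
Old min = -18
Change: A[2] -15 -> -20
Changed element was NOT the min; min changes only if -20 < -18.
New min = -20; changed? yes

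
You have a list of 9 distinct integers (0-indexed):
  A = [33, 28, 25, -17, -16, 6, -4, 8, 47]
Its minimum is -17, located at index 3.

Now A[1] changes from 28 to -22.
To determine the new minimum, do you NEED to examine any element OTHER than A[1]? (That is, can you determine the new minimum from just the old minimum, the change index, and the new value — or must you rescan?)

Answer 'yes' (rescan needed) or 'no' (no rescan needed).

Answer: no

Derivation:
Old min = -17 at index 3
Change at index 1: 28 -> -22
Index 1 was NOT the min. New min = min(-17, -22). No rescan of other elements needed.
Needs rescan: no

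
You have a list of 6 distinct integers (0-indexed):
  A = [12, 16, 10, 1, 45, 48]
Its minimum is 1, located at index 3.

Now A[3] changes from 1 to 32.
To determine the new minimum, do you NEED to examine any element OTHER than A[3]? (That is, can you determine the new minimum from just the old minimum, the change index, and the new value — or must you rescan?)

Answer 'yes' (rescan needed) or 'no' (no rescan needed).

Answer: yes

Derivation:
Old min = 1 at index 3
Change at index 3: 1 -> 32
Index 3 WAS the min and new value 32 > old min 1. Must rescan other elements to find the new min.
Needs rescan: yes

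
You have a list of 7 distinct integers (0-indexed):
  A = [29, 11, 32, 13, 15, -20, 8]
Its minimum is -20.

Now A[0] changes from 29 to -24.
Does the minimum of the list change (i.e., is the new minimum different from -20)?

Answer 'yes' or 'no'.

Old min = -20
Change: A[0] 29 -> -24
Changed element was NOT the min; min changes only if -24 < -20.
New min = -24; changed? yes

Answer: yes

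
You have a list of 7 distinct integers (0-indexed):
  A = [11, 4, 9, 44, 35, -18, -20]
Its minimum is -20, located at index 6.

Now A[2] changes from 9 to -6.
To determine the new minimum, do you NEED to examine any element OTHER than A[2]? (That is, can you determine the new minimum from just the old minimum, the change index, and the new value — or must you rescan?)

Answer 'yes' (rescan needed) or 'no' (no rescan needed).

Answer: no

Derivation:
Old min = -20 at index 6
Change at index 2: 9 -> -6
Index 2 was NOT the min. New min = min(-20, -6). No rescan of other elements needed.
Needs rescan: no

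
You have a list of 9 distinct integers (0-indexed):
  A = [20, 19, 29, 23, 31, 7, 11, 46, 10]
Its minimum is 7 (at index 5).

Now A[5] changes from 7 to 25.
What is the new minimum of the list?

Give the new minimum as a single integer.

Old min = 7 (at index 5)
Change: A[5] 7 -> 25
Changed element WAS the min. Need to check: is 25 still <= all others?
  Min of remaining elements: 10
  New min = min(25, 10) = 10

Answer: 10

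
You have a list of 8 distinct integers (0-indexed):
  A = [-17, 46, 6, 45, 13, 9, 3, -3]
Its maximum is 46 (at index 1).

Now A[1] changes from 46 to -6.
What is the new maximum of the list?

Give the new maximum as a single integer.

Old max = 46 (at index 1)
Change: A[1] 46 -> -6
Changed element WAS the max -> may need rescan.
  Max of remaining elements: 45
  New max = max(-6, 45) = 45

Answer: 45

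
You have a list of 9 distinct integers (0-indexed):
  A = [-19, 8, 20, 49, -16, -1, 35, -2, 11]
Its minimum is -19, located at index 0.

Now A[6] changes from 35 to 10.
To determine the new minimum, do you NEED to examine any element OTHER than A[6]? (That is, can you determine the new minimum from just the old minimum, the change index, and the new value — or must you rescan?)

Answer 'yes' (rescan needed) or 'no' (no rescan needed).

Answer: no

Derivation:
Old min = -19 at index 0
Change at index 6: 35 -> 10
Index 6 was NOT the min. New min = min(-19, 10). No rescan of other elements needed.
Needs rescan: no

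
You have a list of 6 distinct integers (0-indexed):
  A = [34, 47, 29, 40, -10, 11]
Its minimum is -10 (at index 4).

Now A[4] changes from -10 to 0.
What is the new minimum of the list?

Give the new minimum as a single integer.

Answer: 0

Derivation:
Old min = -10 (at index 4)
Change: A[4] -10 -> 0
Changed element WAS the min. Need to check: is 0 still <= all others?
  Min of remaining elements: 11
  New min = min(0, 11) = 0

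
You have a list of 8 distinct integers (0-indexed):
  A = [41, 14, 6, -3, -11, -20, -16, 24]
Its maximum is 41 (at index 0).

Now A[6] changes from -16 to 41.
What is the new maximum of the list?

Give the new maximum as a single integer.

Answer: 41

Derivation:
Old max = 41 (at index 0)
Change: A[6] -16 -> 41
Changed element was NOT the old max.
  New max = max(old_max, new_val) = max(41, 41) = 41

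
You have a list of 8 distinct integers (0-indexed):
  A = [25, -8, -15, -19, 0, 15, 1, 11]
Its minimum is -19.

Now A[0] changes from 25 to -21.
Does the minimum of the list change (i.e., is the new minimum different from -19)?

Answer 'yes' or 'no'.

Answer: yes

Derivation:
Old min = -19
Change: A[0] 25 -> -21
Changed element was NOT the min; min changes only if -21 < -19.
New min = -21; changed? yes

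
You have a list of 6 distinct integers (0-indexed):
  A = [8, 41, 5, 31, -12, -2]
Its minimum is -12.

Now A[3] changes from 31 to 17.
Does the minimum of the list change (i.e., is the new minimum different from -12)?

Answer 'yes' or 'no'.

Answer: no

Derivation:
Old min = -12
Change: A[3] 31 -> 17
Changed element was NOT the min; min changes only if 17 < -12.
New min = -12; changed? no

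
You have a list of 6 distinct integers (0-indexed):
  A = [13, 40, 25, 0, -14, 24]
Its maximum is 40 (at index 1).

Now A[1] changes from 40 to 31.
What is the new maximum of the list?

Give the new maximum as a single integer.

Old max = 40 (at index 1)
Change: A[1] 40 -> 31
Changed element WAS the max -> may need rescan.
  Max of remaining elements: 25
  New max = max(31, 25) = 31

Answer: 31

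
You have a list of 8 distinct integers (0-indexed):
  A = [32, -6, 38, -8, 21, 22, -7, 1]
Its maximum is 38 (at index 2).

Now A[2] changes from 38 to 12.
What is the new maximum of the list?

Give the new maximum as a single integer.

Answer: 32

Derivation:
Old max = 38 (at index 2)
Change: A[2] 38 -> 12
Changed element WAS the max -> may need rescan.
  Max of remaining elements: 32
  New max = max(12, 32) = 32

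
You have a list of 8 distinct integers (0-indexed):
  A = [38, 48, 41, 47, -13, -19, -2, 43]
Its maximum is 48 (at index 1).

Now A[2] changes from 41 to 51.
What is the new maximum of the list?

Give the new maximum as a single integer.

Answer: 51

Derivation:
Old max = 48 (at index 1)
Change: A[2] 41 -> 51
Changed element was NOT the old max.
  New max = max(old_max, new_val) = max(48, 51) = 51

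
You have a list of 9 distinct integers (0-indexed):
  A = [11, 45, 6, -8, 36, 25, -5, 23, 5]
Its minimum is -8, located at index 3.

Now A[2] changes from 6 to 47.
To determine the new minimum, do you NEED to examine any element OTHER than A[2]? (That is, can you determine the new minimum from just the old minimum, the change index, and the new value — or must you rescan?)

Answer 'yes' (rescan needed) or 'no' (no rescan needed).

Answer: no

Derivation:
Old min = -8 at index 3
Change at index 2: 6 -> 47
Index 2 was NOT the min. New min = min(-8, 47). No rescan of other elements needed.
Needs rescan: no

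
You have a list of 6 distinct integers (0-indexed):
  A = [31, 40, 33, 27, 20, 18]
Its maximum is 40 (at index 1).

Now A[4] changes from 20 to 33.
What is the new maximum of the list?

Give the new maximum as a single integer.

Old max = 40 (at index 1)
Change: A[4] 20 -> 33
Changed element was NOT the old max.
  New max = max(old_max, new_val) = max(40, 33) = 40

Answer: 40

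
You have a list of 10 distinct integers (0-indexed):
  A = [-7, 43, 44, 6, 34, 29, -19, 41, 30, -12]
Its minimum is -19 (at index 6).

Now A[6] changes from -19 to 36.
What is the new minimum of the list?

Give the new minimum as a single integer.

Old min = -19 (at index 6)
Change: A[6] -19 -> 36
Changed element WAS the min. Need to check: is 36 still <= all others?
  Min of remaining elements: -12
  New min = min(36, -12) = -12

Answer: -12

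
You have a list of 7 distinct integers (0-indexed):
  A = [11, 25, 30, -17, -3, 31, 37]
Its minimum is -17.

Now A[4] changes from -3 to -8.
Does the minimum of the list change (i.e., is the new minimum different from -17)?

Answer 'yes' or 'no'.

Answer: no

Derivation:
Old min = -17
Change: A[4] -3 -> -8
Changed element was NOT the min; min changes only if -8 < -17.
New min = -17; changed? no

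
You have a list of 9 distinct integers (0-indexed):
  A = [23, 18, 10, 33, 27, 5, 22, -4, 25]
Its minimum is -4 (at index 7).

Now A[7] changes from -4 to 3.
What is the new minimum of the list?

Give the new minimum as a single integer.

Old min = -4 (at index 7)
Change: A[7] -4 -> 3
Changed element WAS the min. Need to check: is 3 still <= all others?
  Min of remaining elements: 5
  New min = min(3, 5) = 3

Answer: 3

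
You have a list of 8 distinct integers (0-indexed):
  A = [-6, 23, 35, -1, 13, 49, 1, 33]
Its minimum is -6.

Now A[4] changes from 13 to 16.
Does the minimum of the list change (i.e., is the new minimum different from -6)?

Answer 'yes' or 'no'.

Answer: no

Derivation:
Old min = -6
Change: A[4] 13 -> 16
Changed element was NOT the min; min changes only if 16 < -6.
New min = -6; changed? no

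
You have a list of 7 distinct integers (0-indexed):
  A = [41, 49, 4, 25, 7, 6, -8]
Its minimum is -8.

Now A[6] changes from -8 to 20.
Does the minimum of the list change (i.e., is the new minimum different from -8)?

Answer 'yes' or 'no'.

Answer: yes

Derivation:
Old min = -8
Change: A[6] -8 -> 20
Changed element was the min; new min must be rechecked.
New min = 4; changed? yes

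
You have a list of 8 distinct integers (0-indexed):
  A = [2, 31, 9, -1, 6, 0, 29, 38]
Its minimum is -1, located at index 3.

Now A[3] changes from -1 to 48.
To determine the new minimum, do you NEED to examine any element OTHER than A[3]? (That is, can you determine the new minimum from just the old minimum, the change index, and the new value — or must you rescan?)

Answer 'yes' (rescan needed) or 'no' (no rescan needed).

Answer: yes

Derivation:
Old min = -1 at index 3
Change at index 3: -1 -> 48
Index 3 WAS the min and new value 48 > old min -1. Must rescan other elements to find the new min.
Needs rescan: yes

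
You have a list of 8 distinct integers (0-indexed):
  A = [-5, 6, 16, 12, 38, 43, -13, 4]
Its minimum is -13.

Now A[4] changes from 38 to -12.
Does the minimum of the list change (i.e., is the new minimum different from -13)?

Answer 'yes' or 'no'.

Old min = -13
Change: A[4] 38 -> -12
Changed element was NOT the min; min changes only if -12 < -13.
New min = -13; changed? no

Answer: no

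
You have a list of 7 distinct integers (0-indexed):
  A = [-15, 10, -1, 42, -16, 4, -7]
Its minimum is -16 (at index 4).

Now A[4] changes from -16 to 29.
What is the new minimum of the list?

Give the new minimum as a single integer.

Old min = -16 (at index 4)
Change: A[4] -16 -> 29
Changed element WAS the min. Need to check: is 29 still <= all others?
  Min of remaining elements: -15
  New min = min(29, -15) = -15

Answer: -15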